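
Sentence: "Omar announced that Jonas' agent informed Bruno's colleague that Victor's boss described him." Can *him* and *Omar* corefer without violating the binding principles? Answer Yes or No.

Yes

*Omar* is an R-expression; Principle C requires it to be free (not bound by any c-commanding expression).
— him: object of the clause headed by 'described'; the pronoun does not c-command the R-expression — coreference allowed.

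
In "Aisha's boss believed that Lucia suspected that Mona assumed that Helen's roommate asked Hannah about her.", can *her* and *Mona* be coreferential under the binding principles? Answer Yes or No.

*Mona* is an R-expression; Principle C requires it to be free (not bound by any c-commanding expression).
— her: second object of the clause headed by 'asked'; the pronoun does not c-command the R-expression — coreference allowed.

Yes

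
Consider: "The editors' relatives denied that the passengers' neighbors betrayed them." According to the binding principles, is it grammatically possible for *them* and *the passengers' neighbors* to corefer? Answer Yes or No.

*them* is a pronoun; Principle B requires it to be free in its binding domain — the clause headed by 'betrayed'.
— the passengers' neighbors: subject of the clause headed by 'betrayed'; c-commands the pronoun within its binding domain — blocked (Principle B).

No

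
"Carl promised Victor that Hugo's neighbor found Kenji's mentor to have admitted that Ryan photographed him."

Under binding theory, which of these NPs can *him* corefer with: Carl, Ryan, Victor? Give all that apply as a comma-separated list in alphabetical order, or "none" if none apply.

*him* is a pronoun; Principle B requires it to be free in its binding domain — the clause headed by 'photographed'.
— Carl: subject of the matrix clause; c-commands the pronoun but lies outside its binding domain — allowed.
— Ryan: subject of the clause headed by 'photographed'; c-commands the pronoun within its binding domain — blocked (Principle B).
— Victor: object of the matrix clause; c-commands the pronoun but lies outside its binding domain — allowed.

Carl, Victor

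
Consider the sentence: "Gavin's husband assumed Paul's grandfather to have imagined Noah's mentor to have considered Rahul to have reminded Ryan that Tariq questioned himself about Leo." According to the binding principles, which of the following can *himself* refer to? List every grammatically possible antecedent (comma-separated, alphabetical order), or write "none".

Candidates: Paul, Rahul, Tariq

*himself* is a reflexive; Principle A requires it to be bound within its binding domain — the clause headed by 'questioned'.
— Paul: possessor inside the subject DP of the clause headed by 'imagined'; does not c-command the reflexive — cannot bind it (Principle A).
— Rahul: subject of the clause headed by 'reminded'; c-commands the reflexive but lies outside its binding domain — cannot bind it (Principle A).
— Tariq: subject of the clause headed by 'questioned'; c-commands the reflexive within its binding domain — allowed (Principle A).

Tariq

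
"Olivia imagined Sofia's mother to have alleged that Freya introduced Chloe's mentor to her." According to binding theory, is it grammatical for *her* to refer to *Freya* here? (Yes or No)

No

*Freya* is an R-expression; Principle C requires it to be free (not bound by any c-commanding expression).
— her: second object of the clause headed by 'introduced'; the R-expression locally c-commands the pronoun — coreference blocked (Principle B on the pronoun).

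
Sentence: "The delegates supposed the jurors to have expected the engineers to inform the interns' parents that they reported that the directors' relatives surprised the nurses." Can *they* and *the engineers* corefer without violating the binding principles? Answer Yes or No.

Yes

*the engineers* is an R-expression; Principle C requires it to be free (not bound by any c-commanding expression).
— they: subject of the clause headed by 'reported'; the pronoun does not c-command the R-expression — coreference allowed.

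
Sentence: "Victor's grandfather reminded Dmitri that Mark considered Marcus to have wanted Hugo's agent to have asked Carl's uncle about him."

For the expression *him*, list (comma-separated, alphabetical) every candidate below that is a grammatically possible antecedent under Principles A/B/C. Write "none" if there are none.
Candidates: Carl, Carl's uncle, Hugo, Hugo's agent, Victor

*him* is a pronoun; Principle B requires it to be free in its binding domain — the clause headed by 'asked'.
— Carl: possessor inside the object DP of the clause headed by 'asked'; does not c-command the pronoun — Principle B does not apply; allowed.
— Carl's uncle: object of the clause headed by 'asked'; c-commands the pronoun within its binding domain — blocked (Principle B).
— Hugo: possessor inside the subject DP of the clause headed by 'asked'; does not c-command the pronoun — Principle B does not apply; allowed.
— Hugo's agent: subject of the clause headed by 'asked'; c-commands the pronoun within its binding domain — blocked (Principle B).
— Victor: possessor inside the subject DP of the matrix clause; does not c-command the pronoun — Principle B does not apply; allowed.

Carl, Hugo, Victor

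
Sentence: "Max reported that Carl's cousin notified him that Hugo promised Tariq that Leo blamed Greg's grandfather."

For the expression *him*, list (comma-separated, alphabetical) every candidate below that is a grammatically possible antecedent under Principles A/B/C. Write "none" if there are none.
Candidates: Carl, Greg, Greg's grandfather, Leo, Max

Carl, Max

*him* is a pronoun; Principle B requires it to be free in its binding domain — the clause headed by 'notified'.
— Carl: possessor inside the subject DP of the clause headed by 'notified'; does not c-command the pronoun — Principle B does not apply; allowed.
— Greg: possessor inside the object DP of the clause headed by 'blamed'; is c-commanded by the pronoun; coreference would bind this R-expression — blocked (Principle C).
— Greg's grandfather: object of the clause headed by 'blamed'; is c-commanded by the pronoun; coreference would bind this R-expression — blocked (Principle C).
— Leo: subject of the clause headed by 'blamed'; is c-commanded by the pronoun; coreference would bind this R-expression — blocked (Principle C).
— Max: subject of the matrix clause; c-commands the pronoun but lies outside its binding domain — allowed.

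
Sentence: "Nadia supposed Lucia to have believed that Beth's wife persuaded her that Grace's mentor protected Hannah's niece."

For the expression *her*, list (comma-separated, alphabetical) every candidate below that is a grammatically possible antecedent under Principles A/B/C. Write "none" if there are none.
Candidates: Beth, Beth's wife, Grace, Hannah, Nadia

Beth, Nadia

*her* is a pronoun; Principle B requires it to be free in its binding domain — the clause headed by 'persuaded'.
— Beth: possessor inside the subject DP of the clause headed by 'persuaded'; does not c-command the pronoun — Principle B does not apply; allowed.
— Beth's wife: subject of the clause headed by 'persuaded'; c-commands the pronoun within its binding domain — blocked (Principle B).
— Grace: possessor inside the subject DP of the clause headed by 'protected'; is c-commanded by the pronoun; coreference would bind this R-expression — blocked (Principle C).
— Hannah: possessor inside the object DP of the clause headed by 'protected'; is c-commanded by the pronoun; coreference would bind this R-expression — blocked (Principle C).
— Nadia: subject of the matrix clause; c-commands the pronoun but lies outside its binding domain — allowed.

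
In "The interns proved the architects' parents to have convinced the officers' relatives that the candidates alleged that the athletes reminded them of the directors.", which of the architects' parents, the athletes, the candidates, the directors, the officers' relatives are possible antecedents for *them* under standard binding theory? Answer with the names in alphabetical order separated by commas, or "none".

*them* is a pronoun; Principle B requires it to be free in its binding domain — the clause headed by 'reminded'.
— the architects' parents: subject of the clause headed by 'convinced'; c-commands the pronoun but lies outside its binding domain — allowed.
— the athletes: subject of the clause headed by 'reminded'; c-commands the pronoun within its binding domain — blocked (Principle B).
— the candidates: subject of the clause headed by 'alleged'; c-commands the pronoun but lies outside its binding domain — allowed.
— the directors: second object of the clause headed by 'reminded'; is c-commanded by the pronoun; coreference would bind this R-expression — blocked (Principle C).
— the officers' relatives: object of the clause headed by 'convinced'; c-commands the pronoun but lies outside its binding domain — allowed.

the architects' parents, the candidates, the officers' relatives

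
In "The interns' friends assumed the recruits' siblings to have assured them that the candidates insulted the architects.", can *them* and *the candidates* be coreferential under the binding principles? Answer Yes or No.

*the candidates* is an R-expression; Principle C requires it to be free (not bound by any c-commanding expression).
— them: object of the clause headed by 'assured'; the pronoun c-commands the R-expression — coreference blocked (Principle C).

No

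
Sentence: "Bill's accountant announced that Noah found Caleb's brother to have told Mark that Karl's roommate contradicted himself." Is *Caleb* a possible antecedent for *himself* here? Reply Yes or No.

No

*himself* is a reflexive; Principle A requires it to be bound within its binding domain — the clause headed by 'contradicted'.
— Caleb: possessor inside the subject DP of the clause headed by 'told'; does not c-command the reflexive — cannot bind it (Principle A).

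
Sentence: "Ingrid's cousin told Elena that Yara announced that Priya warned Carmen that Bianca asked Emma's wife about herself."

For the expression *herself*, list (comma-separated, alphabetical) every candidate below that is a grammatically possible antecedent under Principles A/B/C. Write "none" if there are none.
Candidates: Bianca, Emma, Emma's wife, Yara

Bianca, Emma's wife

*herself* is a reflexive; Principle A requires it to be bound within its binding domain — the clause headed by 'asked'.
— Bianca: subject of the clause headed by 'asked'; c-commands the reflexive within its binding domain — allowed (Principle A).
— Emma: possessor inside the object DP of the clause headed by 'asked'; does not c-command the reflexive — cannot bind it (Principle A).
— Emma's wife: object of the clause headed by 'asked'; c-commands the reflexive within its binding domain — allowed (Principle A).
— Yara: subject of the clause headed by 'announced'; c-commands the reflexive but lies outside its binding domain — cannot bind it (Principle A).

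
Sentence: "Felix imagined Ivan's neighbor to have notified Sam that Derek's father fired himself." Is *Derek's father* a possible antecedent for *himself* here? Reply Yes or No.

Yes

*himself* is a reflexive; Principle A requires it to be bound within its binding domain — the clause headed by 'fired'.
— Derek's father: subject of the clause headed by 'fired'; c-commands the reflexive within its binding domain — allowed (Principle A).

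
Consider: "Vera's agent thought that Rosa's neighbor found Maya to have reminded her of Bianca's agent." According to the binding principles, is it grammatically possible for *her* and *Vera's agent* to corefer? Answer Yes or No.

Yes

*her* is a pronoun; Principle B requires it to be free in its binding domain — the clause headed by 'reminded'.
— Vera's agent: subject of the matrix clause; c-commands the pronoun but lies outside its binding domain — allowed.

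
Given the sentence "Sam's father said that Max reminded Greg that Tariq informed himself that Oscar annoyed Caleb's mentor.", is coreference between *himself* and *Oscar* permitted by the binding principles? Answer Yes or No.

*himself* is a reflexive; Principle A requires it to be bound within its binding domain — the clause headed by 'informed'.
— Oscar: subject of the clause headed by 'annoyed'; does not c-command the reflexive — cannot bind it (Principle A).

No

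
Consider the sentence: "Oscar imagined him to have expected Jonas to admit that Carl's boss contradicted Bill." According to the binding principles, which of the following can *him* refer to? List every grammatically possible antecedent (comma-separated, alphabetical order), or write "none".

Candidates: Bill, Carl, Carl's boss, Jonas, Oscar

none

*him* is a pronoun; Principle B requires it to be free in its binding domain — the matrix clause.
— Bill: object of the clause headed by 'contradicted'; is c-commanded by the pronoun; coreference would bind this R-expression — blocked (Principle C).
— Carl: possessor inside the subject DP of the clause headed by 'contradicted'; is c-commanded by the pronoun; coreference would bind this R-expression — blocked (Principle C).
— Carl's boss: subject of the clause headed by 'contradicted'; is c-commanded by the pronoun; coreference would bind this R-expression — blocked (Principle C).
— Jonas: subject of the clause headed by 'admit'; is c-commanded by the pronoun; coreference would bind this R-expression — blocked (Principle C).
— Oscar: subject of the matrix clause; c-commands the pronoun within its binding domain — blocked (Principle B).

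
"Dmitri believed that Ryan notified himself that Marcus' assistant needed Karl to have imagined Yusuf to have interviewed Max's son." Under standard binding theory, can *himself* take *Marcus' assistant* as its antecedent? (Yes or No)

No

*himself* is a reflexive; Principle A requires it to be bound within its binding domain — the clause headed by 'notified'.
— Marcus' assistant: subject of the clause headed by 'needed'; does not c-command the reflexive — cannot bind it (Principle A).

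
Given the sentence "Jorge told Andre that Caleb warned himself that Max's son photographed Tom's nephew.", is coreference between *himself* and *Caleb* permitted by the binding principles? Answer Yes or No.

*himself* is a reflexive; Principle A requires it to be bound within its binding domain — the clause headed by 'warned'.
— Caleb: subject of the clause headed by 'warned'; c-commands the reflexive within its binding domain — allowed (Principle A).

Yes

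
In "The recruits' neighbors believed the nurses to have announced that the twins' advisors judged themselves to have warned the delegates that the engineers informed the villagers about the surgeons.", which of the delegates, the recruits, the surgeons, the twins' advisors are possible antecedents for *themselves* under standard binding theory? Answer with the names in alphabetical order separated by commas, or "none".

*themselves* is a reflexive; Principle A requires it to be bound within its binding domain — the clause headed by 'judged'.
— the delegates: object of the clause headed by 'warned'; does not c-command the reflexive — cannot bind it (Principle A).
— the recruits: possessor inside the subject DP of the matrix clause; does not c-command the reflexive — cannot bind it (Principle A).
— the surgeons: second object of the clause headed by 'informed'; does not c-command the reflexive — cannot bind it (Principle A).
— the twins' advisors: subject of the clause headed by 'judged'; c-commands the reflexive within its binding domain — allowed (Principle A).

the twins' advisors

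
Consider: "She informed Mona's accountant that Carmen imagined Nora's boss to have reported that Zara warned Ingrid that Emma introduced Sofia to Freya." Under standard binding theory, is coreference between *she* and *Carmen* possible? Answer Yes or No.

*Carmen* is an R-expression; Principle C requires it to be free (not bound by any c-commanding expression).
— she: subject of the matrix clause; the pronoun c-commands the R-expression — coreference blocked (Principle C).

No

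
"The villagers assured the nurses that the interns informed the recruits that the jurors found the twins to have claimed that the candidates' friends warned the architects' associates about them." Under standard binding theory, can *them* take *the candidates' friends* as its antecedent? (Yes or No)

*them* is a pronoun; Principle B requires it to be free in its binding domain — the clause headed by 'warned'.
— the candidates' friends: subject of the clause headed by 'warned'; c-commands the pronoun within its binding domain — blocked (Principle B).

No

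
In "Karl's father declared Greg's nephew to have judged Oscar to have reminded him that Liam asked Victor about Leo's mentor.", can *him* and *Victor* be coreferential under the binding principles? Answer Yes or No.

*Victor* is an R-expression; Principle C requires it to be free (not bound by any c-commanding expression).
— him: object of the clause headed by 'reminded'; the pronoun c-commands the R-expression — coreference blocked (Principle C).

No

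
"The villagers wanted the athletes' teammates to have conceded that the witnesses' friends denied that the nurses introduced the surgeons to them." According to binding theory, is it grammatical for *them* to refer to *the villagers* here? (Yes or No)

Yes

*the villagers* is an R-expression; Principle C requires it to be free (not bound by any c-commanding expression).
— them: second object of the clause headed by 'introduced'; the pronoun does not c-command the R-expression — coreference allowed.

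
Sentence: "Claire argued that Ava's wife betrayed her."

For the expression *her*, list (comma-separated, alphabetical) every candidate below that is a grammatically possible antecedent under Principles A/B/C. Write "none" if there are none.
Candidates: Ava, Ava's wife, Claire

Ava, Claire

*her* is a pronoun; Principle B requires it to be free in its binding domain — the clause headed by 'betrayed'.
— Ava: possessor inside the subject DP of the clause headed by 'betrayed'; does not c-command the pronoun — Principle B does not apply; allowed.
— Ava's wife: subject of the clause headed by 'betrayed'; c-commands the pronoun within its binding domain — blocked (Principle B).
— Claire: subject of the matrix clause; c-commands the pronoun but lies outside its binding domain — allowed.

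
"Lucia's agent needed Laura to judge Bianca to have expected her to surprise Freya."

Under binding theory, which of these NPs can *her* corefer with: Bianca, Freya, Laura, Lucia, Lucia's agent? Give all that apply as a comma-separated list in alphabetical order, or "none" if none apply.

Laura, Lucia, Lucia's agent

*her* is a pronoun; Principle B requires it to be free in its binding domain — the clause headed by 'expected'.
— Bianca: subject of the clause headed by 'expected'; c-commands the pronoun within its binding domain — blocked (Principle B).
— Freya: object of the clause headed by 'surprise'; is c-commanded by the pronoun; coreference would bind this R-expression — blocked (Principle C).
— Laura: subject of the clause headed by 'judge'; c-commands the pronoun but lies outside its binding domain — allowed.
— Lucia: possessor inside the subject DP of the matrix clause; does not c-command the pronoun — Principle B does not apply; allowed.
— Lucia's agent: subject of the matrix clause; c-commands the pronoun but lies outside its binding domain — allowed.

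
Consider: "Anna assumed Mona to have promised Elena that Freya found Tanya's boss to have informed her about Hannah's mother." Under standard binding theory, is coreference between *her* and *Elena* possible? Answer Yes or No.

*Elena* is an R-expression; Principle C requires it to be free (not bound by any c-commanding expression).
— her: object of the clause headed by 'informed'; the pronoun does not c-command the R-expression — coreference allowed.

Yes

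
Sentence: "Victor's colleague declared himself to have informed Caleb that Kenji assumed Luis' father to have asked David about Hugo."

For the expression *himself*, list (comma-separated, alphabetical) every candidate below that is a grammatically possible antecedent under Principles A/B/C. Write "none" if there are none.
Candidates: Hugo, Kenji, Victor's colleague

*himself* is a reflexive; Principle A requires it to be bound within its binding domain — the matrix clause.
— Hugo: second object of the clause headed by 'asked'; does not c-command the reflexive — cannot bind it (Principle A).
— Kenji: subject of the clause headed by 'assumed'; does not c-command the reflexive — cannot bind it (Principle A).
— Victor's colleague: subject of the matrix clause; c-commands the reflexive within its binding domain — allowed (Principle A).

Victor's colleague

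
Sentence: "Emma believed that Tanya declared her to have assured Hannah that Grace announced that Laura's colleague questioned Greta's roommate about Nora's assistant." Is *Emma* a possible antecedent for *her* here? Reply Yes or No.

Yes

*her* is a pronoun; Principle B requires it to be free in its binding domain — the clause headed by 'declared'.
— Emma: subject of the matrix clause; c-commands the pronoun but lies outside its binding domain — allowed.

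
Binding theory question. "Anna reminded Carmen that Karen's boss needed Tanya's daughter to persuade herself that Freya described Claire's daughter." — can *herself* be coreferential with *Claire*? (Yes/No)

*herself* is a reflexive; Principle A requires it to be bound within its binding domain — the clause headed by 'persuade'.
— Claire: possessor inside the object DP of the clause headed by 'described'; does not c-command the reflexive — cannot bind it (Principle A).

No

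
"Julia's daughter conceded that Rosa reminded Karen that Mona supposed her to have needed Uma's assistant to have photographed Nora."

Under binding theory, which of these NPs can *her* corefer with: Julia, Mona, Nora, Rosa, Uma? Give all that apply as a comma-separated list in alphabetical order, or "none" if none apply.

Julia, Rosa

*her* is a pronoun; Principle B requires it to be free in its binding domain — the clause headed by 'supposed'.
— Julia: possessor inside the subject DP of the matrix clause; does not c-command the pronoun — Principle B does not apply; allowed.
— Mona: subject of the clause headed by 'supposed'; c-commands the pronoun within its binding domain — blocked (Principle B).
— Nora: object of the clause headed by 'photographed'; is c-commanded by the pronoun; coreference would bind this R-expression — blocked (Principle C).
— Rosa: subject of the clause headed by 'reminded'; c-commands the pronoun but lies outside its binding domain — allowed.
— Uma: possessor inside the subject DP of the clause headed by 'photographed'; is c-commanded by the pronoun; coreference would bind this R-expression — blocked (Principle C).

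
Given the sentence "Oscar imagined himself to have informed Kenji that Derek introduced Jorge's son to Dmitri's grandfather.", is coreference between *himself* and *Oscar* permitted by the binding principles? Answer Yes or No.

*himself* is a reflexive; Principle A requires it to be bound within its binding domain — the matrix clause.
— Oscar: subject of the matrix clause; c-commands the reflexive within its binding domain — allowed (Principle A).

Yes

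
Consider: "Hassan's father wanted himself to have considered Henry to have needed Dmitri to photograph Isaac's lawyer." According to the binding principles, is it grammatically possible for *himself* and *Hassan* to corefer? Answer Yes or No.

*himself* is a reflexive; Principle A requires it to be bound within its binding domain — the matrix clause.
— Hassan: possessor inside the subject DP of the matrix clause; does not c-command the reflexive — cannot bind it (Principle A).

No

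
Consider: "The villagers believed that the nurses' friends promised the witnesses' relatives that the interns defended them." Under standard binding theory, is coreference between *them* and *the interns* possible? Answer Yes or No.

No

*the interns* is an R-expression; Principle C requires it to be free (not bound by any c-commanding expression).
— them: object of the clause headed by 'defended'; the R-expression locally c-commands the pronoun — coreference blocked (Principle B on the pronoun).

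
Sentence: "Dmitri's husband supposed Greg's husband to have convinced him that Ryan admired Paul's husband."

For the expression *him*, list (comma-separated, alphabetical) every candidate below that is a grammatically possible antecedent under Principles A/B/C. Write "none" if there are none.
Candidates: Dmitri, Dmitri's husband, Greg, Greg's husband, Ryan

Dmitri, Dmitri's husband, Greg

*him* is a pronoun; Principle B requires it to be free in its binding domain — the clause headed by 'convinced'.
— Dmitri: possessor inside the subject DP of the matrix clause; does not c-command the pronoun — Principle B does not apply; allowed.
— Dmitri's husband: subject of the matrix clause; c-commands the pronoun but lies outside its binding domain — allowed.
— Greg: possessor inside the subject DP of the clause headed by 'convinced'; does not c-command the pronoun — Principle B does not apply; allowed.
— Greg's husband: subject of the clause headed by 'convinced'; c-commands the pronoun within its binding domain — blocked (Principle B).
— Ryan: subject of the clause headed by 'admired'; is c-commanded by the pronoun; coreference would bind this R-expression — blocked (Principle C).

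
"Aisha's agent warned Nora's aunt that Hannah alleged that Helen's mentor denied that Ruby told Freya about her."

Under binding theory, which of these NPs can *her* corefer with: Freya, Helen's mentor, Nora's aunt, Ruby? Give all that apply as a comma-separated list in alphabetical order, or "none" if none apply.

Helen's mentor, Nora's aunt

*her* is a pronoun; Principle B requires it to be free in its binding domain — the clause headed by 'told'.
— Freya: object of the clause headed by 'told'; c-commands the pronoun within its binding domain — blocked (Principle B).
— Helen's mentor: subject of the clause headed by 'denied'; c-commands the pronoun but lies outside its binding domain — allowed.
— Nora's aunt: object of the matrix clause; c-commands the pronoun but lies outside its binding domain — allowed.
— Ruby: subject of the clause headed by 'told'; c-commands the pronoun within its binding domain — blocked (Principle B).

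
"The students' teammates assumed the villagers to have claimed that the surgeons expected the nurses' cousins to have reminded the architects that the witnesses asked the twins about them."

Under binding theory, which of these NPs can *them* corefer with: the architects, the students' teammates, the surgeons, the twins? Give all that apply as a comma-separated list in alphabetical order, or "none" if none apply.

*them* is a pronoun; Principle B requires it to be free in its binding domain — the clause headed by 'asked'.
— the architects: object of the clause headed by 'reminded'; c-commands the pronoun but lies outside its binding domain — allowed.
— the students' teammates: subject of the matrix clause; c-commands the pronoun but lies outside its binding domain — allowed.
— the surgeons: subject of the clause headed by 'expected'; c-commands the pronoun but lies outside its binding domain — allowed.
— the twins: object of the clause headed by 'asked'; c-commands the pronoun within its binding domain — blocked (Principle B).

the architects, the students' teammates, the surgeons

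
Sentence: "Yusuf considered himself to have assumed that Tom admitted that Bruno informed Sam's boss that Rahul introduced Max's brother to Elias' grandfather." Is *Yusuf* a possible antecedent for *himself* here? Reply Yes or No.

Yes

*himself* is a reflexive; Principle A requires it to be bound within its binding domain — the matrix clause.
— Yusuf: subject of the matrix clause; c-commands the reflexive within its binding domain — allowed (Principle A).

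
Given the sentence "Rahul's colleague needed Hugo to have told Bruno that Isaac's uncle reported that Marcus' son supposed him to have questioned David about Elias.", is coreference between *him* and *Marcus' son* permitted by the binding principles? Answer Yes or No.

*him* is a pronoun; Principle B requires it to be free in its binding domain — the clause headed by 'supposed'.
— Marcus' son: subject of the clause headed by 'supposed'; c-commands the pronoun within its binding domain — blocked (Principle B).

No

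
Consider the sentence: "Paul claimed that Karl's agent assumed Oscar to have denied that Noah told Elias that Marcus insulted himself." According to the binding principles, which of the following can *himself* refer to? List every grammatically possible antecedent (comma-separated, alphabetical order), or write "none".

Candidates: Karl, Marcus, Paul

*himself* is a reflexive; Principle A requires it to be bound within its binding domain — the clause headed by 'insulted'.
— Karl: possessor inside the subject DP of the clause headed by 'assumed'; does not c-command the reflexive — cannot bind it (Principle A).
— Marcus: subject of the clause headed by 'insulted'; c-commands the reflexive within its binding domain — allowed (Principle A).
— Paul: subject of the matrix clause; c-commands the reflexive but lies outside its binding domain — cannot bind it (Principle A).

Marcus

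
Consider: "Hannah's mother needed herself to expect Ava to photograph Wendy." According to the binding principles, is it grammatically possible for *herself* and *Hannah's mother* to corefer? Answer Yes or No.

*herself* is a reflexive; Principle A requires it to be bound within its binding domain — the matrix clause.
— Hannah's mother: subject of the matrix clause; c-commands the reflexive within its binding domain — allowed (Principle A).

Yes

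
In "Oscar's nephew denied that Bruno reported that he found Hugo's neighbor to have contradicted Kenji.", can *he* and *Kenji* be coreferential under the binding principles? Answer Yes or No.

No

*Kenji* is an R-expression; Principle C requires it to be free (not bound by any c-commanding expression).
— he: subject of the clause headed by 'found'; the pronoun c-commands the R-expression — coreference blocked (Principle C).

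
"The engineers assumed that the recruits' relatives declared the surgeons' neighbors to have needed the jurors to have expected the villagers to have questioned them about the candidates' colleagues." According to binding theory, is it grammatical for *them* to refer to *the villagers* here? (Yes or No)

*the villagers* is an R-expression; Principle C requires it to be free (not bound by any c-commanding expression).
— them: object of the clause headed by 'questioned'; the R-expression locally c-commands the pronoun — coreference blocked (Principle B on the pronoun).

No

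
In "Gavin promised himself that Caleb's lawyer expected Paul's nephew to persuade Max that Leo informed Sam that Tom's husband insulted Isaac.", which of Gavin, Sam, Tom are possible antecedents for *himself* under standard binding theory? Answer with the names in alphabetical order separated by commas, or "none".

Gavin

*himself* is a reflexive; Principle A requires it to be bound within its binding domain — the matrix clause.
— Gavin: subject of the matrix clause; c-commands the reflexive within its binding domain — allowed (Principle A).
— Sam: object of the clause headed by 'informed'; does not c-command the reflexive — cannot bind it (Principle A).
— Tom: possessor inside the subject DP of the clause headed by 'insulted'; does not c-command the reflexive — cannot bind it (Principle A).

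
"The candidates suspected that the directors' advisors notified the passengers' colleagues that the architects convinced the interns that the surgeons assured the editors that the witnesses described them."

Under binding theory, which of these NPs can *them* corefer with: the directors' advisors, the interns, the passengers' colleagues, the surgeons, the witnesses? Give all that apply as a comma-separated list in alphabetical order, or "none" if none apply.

*them* is a pronoun; Principle B requires it to be free in its binding domain — the clause headed by 'described'.
— the directors' advisors: subject of the clause headed by 'notified'; c-commands the pronoun but lies outside its binding domain — allowed.
— the interns: object of the clause headed by 'convinced'; c-commands the pronoun but lies outside its binding domain — allowed.
— the passengers' colleagues: object of the clause headed by 'notified'; c-commands the pronoun but lies outside its binding domain — allowed.
— the surgeons: subject of the clause headed by 'assured'; c-commands the pronoun but lies outside its binding domain — allowed.
— the witnesses: subject of the clause headed by 'described'; c-commands the pronoun within its binding domain — blocked (Principle B).

the directors' advisors, the interns, the passengers' colleagues, the surgeons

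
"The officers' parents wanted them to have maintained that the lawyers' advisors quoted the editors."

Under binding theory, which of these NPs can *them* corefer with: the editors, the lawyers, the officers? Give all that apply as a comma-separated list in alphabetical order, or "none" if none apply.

*them* is a pronoun; Principle B requires it to be free in its binding domain — the matrix clause.
— the editors: object of the clause headed by 'quoted'; is c-commanded by the pronoun; coreference would bind this R-expression — blocked (Principle C).
— the lawyers: possessor inside the subject DP of the clause headed by 'quoted'; is c-commanded by the pronoun; coreference would bind this R-expression — blocked (Principle C).
— the officers: possessor inside the subject DP of the matrix clause; does not c-command the pronoun — Principle B does not apply; allowed.

the officers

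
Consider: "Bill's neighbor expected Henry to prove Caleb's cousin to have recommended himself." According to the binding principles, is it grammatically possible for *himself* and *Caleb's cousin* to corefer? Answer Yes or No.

*himself* is a reflexive; Principle A requires it to be bound within its binding domain — the clause headed by 'recommended'.
— Caleb's cousin: subject of the clause headed by 'recommended'; c-commands the reflexive within its binding domain — allowed (Principle A).

Yes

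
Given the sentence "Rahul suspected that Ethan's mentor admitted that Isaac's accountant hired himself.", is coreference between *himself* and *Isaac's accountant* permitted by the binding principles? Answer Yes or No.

Yes

*himself* is a reflexive; Principle A requires it to be bound within its binding domain — the clause headed by 'hired'.
— Isaac's accountant: subject of the clause headed by 'hired'; c-commands the reflexive within its binding domain — allowed (Principle A).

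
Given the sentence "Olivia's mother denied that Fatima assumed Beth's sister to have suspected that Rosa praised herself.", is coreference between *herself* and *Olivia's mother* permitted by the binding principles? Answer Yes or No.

*herself* is a reflexive; Principle A requires it to be bound within its binding domain — the clause headed by 'praised'.
— Olivia's mother: subject of the matrix clause; c-commands the reflexive but lies outside its binding domain — cannot bind it (Principle A).

No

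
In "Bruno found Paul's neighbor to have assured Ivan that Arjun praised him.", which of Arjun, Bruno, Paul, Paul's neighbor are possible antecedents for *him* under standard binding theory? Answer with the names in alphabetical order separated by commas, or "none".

Bruno, Paul, Paul's neighbor

*him* is a pronoun; Principle B requires it to be free in its binding domain — the clause headed by 'praised'.
— Arjun: subject of the clause headed by 'praised'; c-commands the pronoun within its binding domain — blocked (Principle B).
— Bruno: subject of the matrix clause; c-commands the pronoun but lies outside its binding domain — allowed.
— Paul: possessor inside the subject DP of the clause headed by 'assured'; does not c-command the pronoun — Principle B does not apply; allowed.
— Paul's neighbor: subject of the clause headed by 'assured'; c-commands the pronoun but lies outside its binding domain — allowed.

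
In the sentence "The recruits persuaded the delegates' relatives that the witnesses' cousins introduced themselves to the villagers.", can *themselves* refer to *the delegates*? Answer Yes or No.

No

*themselves* is a reflexive; Principle A requires it to be bound within its binding domain — the clause headed by 'introduced'.
— the delegates: possessor inside the object DP of the matrix clause; does not c-command the reflexive — cannot bind it (Principle A).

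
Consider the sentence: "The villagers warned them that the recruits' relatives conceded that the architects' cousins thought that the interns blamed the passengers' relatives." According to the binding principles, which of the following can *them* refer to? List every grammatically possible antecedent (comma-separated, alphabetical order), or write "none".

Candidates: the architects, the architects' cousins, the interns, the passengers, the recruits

none

*them* is a pronoun; Principle B requires it to be free in its binding domain — the matrix clause.
— the architects: possessor inside the subject DP of the clause headed by 'thought'; is c-commanded by the pronoun; coreference would bind this R-expression — blocked (Principle C).
— the architects' cousins: subject of the clause headed by 'thought'; is c-commanded by the pronoun; coreference would bind this R-expression — blocked (Principle C).
— the interns: subject of the clause headed by 'blamed'; is c-commanded by the pronoun; coreference would bind this R-expression — blocked (Principle C).
— the passengers: possessor inside the object DP of the clause headed by 'blamed'; is c-commanded by the pronoun; coreference would bind this R-expression — blocked (Principle C).
— the recruits: possessor inside the subject DP of the clause headed by 'conceded'; is c-commanded by the pronoun; coreference would bind this R-expression — blocked (Principle C).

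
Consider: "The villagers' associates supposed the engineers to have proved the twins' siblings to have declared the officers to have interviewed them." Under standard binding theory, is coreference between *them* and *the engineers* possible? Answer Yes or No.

*the engineers* is an R-expression; Principle C requires it to be free (not bound by any c-commanding expression).
— them: object of the clause headed by 'interviewed'; the pronoun does not c-command the R-expression — coreference allowed.

Yes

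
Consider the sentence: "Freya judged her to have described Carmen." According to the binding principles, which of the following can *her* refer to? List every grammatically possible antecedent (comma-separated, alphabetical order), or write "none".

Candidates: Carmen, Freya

none

*her* is a pronoun; Principle B requires it to be free in its binding domain — the matrix clause.
— Carmen: object of the clause headed by 'described'; is c-commanded by the pronoun; coreference would bind this R-expression — blocked (Principle C).
— Freya: subject of the matrix clause; c-commands the pronoun within its binding domain — blocked (Principle B).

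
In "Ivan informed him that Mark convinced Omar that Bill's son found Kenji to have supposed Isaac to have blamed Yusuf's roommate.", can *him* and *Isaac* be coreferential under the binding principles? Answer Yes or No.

*Isaac* is an R-expression; Principle C requires it to be free (not bound by any c-commanding expression).
— him: object of the matrix clause; the pronoun c-commands the R-expression — coreference blocked (Principle C).

No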